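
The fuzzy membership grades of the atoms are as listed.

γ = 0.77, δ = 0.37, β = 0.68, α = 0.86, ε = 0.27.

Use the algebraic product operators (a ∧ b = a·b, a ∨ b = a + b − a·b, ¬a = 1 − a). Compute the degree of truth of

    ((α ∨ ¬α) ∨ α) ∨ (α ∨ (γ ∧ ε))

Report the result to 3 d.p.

0.998

¬α = 1 − 0.8600 = 0.1400
α ∨ ¬α = a + b − a·b on (0.8600, 0.1400) = 0.8796
(α ∨ ¬α) ∨ α = a + b − a·b on (0.8796, 0.8600) = 0.9831
γ ∧ ε = a·b on (0.7700, 0.2700) = 0.2079
α ∨ (γ ∧ ε) = a + b − a·b on (0.8600, 0.2079) = 0.8891
((α ∨ ¬α) ∨ α) ∨ (α ∨ (γ ∧ ε)) = a + b − a·b on (0.9831, 0.8891) = 0.9981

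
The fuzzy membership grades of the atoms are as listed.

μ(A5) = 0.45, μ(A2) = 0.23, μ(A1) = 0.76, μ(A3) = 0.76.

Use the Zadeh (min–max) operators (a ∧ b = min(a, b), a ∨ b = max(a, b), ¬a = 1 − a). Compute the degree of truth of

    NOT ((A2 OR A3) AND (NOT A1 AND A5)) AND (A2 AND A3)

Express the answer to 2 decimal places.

A2 OR A3 = max(a, b) on (0.23, 0.76) = 0.76
NOT A1 = 1 − 0.76 = 0.24
NOT A1 AND A5 = min(a, b) on (0.24, 0.45) = 0.24
(A2 OR A3) AND (NOT A1 AND A5) = min(a, b) on (0.76, 0.24) = 0.24
NOT ((A2 OR A3) AND (NOT A1 AND A5)) = 1 − 0.24 = 0.76
A2 AND A3 = min(a, b) on (0.23, 0.76) = 0.23
NOT ((A2 OR A3) AND (NOT A1 AND A5)) AND (A2 AND A3) = min(a, b) on (0.76, 0.23) = 0.23

0.23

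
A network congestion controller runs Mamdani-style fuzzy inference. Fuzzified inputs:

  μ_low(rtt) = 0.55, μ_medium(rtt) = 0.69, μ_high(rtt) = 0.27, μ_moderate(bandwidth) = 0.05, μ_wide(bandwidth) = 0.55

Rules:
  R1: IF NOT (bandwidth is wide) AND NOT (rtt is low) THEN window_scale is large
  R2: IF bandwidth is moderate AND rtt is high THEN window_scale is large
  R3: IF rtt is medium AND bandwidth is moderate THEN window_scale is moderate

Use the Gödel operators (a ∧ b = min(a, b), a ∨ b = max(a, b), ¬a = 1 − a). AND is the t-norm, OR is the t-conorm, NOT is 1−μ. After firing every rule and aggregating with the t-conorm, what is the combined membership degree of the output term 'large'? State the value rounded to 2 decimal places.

R1: ¬wide=1−0.55=0.45, ¬low=1−0.55=0.45; AND[min(a, b)] → w = 0.45
R2: moderate=0.05, high=0.27; AND[min(a, b)] → w = 0.05
R3: medium=0.69, moderate=0.05; AND[min(a, b)] → w = 0.05
Rules with consequent 'large': {R1, R2} → strengths 0.45, 0.05
Aggregate via t-conorm [max(a, b)]: 0.45

0.45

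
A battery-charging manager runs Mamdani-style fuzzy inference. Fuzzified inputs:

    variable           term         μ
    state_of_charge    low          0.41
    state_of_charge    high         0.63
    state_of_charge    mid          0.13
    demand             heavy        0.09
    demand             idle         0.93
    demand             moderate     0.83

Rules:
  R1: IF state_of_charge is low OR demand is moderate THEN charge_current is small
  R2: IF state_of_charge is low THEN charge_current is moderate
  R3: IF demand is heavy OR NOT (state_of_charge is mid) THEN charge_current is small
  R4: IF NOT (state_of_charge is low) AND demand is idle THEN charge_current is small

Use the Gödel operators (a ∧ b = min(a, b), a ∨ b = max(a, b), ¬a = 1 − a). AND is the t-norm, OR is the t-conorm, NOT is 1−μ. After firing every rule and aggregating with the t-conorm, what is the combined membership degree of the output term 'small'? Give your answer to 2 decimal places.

0.87

R1: low=0.41, moderate=0.83; OR[max(a, b)] → w = 0.83
R2: low=0.41 → w = 0.41
R3: heavy=0.09, ¬mid=1−0.13=0.87; OR[max(a, b)] → w = 0.87
R4: ¬low=1−0.41=0.59, idle=0.93; AND[min(a, b)] → w = 0.59
Rules with consequent 'small': {R1, R3, R4} → strengths 0.83, 0.87, 0.59
Aggregate via t-conorm [max(a, b)]: 0.87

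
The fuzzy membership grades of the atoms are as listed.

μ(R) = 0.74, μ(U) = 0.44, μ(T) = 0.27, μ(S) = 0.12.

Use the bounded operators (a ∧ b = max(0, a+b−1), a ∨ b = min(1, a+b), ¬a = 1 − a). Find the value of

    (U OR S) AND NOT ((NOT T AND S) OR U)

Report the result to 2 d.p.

0.12

U OR S = min(1, a+b) on (0.44, 0.12) = 0.56
NOT T = 1 − 0.27 = 0.73
NOT T AND S = max(0, a+b−1) on (0.73, 0.12) = 0.00
(NOT T AND S) OR U = min(1, a+b) on (0.00, 0.44) = 0.44
NOT ((NOT T AND S) OR U) = 1 − 0.44 = 0.56
(U OR S) AND NOT ((NOT T AND S) OR U) = max(0, a+b−1) on (0.56, 0.56) = 0.12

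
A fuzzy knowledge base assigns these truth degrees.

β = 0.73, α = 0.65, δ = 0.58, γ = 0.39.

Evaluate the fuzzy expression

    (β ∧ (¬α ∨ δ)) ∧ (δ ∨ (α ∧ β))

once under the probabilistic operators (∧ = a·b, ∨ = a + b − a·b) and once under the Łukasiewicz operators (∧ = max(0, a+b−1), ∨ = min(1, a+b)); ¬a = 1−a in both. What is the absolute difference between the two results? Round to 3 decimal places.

Under probabilistic:
  ¬α = 1 − 0.6500 = 0.3500
  ¬α ∨ δ = a + b − a·b on (0.3500, 0.5800) = 0.7270
  β ∧ (¬α ∨ δ) = a·b on (0.7300, 0.7270) = 0.5307
  α ∧ β = a·b on (0.6500, 0.7300) = 0.4745
  δ ∨ (α ∧ β) = a + b − a·b on (0.5800, 0.4745) = 0.7793
  (β ∧ (¬α ∨ δ)) ∧ (δ ∨ (α ∧ β)) = a·b on (0.5307, 0.7793) = 0.4136
  → value = 0.4136
Under Łukasiewicz:
  ¬α = 1 − 0.65 = 0.35
  ¬α ∨ δ = min(1, a+b) on (0.35, 0.58) = 0.93
  β ∧ (¬α ∨ δ) = max(0, a+b−1) on (0.73, 0.93) = 0.66
  α ∧ β = max(0, a+b−1) on (0.65, 0.73) = 0.38
  δ ∨ (α ∧ β) = min(1, a+b) on (0.58, 0.38) = 0.96
  (β ∧ (¬α ∨ δ)) ∧ (δ ∨ (α ∧ β)) = max(0, a+b−1) on (0.66, 0.96) = 0.62
  → value = 0.6200
|0.4136 − 0.6200| = 0.206

0.206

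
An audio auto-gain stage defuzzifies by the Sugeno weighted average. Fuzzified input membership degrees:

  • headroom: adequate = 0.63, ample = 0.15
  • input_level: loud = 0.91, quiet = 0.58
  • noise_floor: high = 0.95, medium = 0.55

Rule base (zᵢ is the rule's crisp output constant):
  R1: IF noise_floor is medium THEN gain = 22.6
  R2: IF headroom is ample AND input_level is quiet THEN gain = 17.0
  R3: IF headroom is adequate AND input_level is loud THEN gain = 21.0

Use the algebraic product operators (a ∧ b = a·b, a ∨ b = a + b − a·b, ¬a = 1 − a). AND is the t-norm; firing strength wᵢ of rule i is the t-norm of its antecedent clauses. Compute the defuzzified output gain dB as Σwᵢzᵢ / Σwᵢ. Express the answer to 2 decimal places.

21.44

R1 (z=22.6): medium=0.55 → w = 0.5500
R2 (z=17.0): ample=0.15, quiet=0.58; AND[a·b] → w = 0.0870
R3 (z=21.0): adequate=0.63, loud=0.91; AND[a·b] → w = 0.5733
Weighted average = (0.5500·22.6 + 0.0870·17.0 + 0.5733·21.0) / (0.5500 + 0.0870 + 0.5733)
  = 25.9483 / 1.2103 = 21.44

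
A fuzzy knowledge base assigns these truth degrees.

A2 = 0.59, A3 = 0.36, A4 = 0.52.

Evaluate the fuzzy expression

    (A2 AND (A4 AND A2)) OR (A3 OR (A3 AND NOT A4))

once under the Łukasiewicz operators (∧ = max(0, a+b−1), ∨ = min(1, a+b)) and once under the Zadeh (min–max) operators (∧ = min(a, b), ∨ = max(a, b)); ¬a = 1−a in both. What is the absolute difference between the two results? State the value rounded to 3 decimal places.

Under Łukasiewicz:
  A4 AND A2 = max(0, a+b−1) on (0.52, 0.59) = 0.11
  A2 AND (A4 AND A2) = max(0, a+b−1) on (0.59, 0.11) = 0.00
  NOT A4 = 1 − 0.52 = 0.48
  A3 AND NOT A4 = max(0, a+b−1) on (0.36, 0.48) = 0.00
  A3 OR (A3 AND NOT A4) = min(1, a+b) on (0.36, 0.00) = 0.36
  (A2 AND (A4 AND A2)) OR (A3 OR (A3 AND NOT A4)) = min(1, a+b) on (0.00, 0.36) = 0.36
  → value = 0.3600
Under Zadeh (min–max):
  A4 AND A2 = min(a, b) on (0.52, 0.59) = 0.52
  A2 AND (A4 AND A2) = min(a, b) on (0.59, 0.52) = 0.52
  NOT A4 = 1 − 0.52 = 0.48
  A3 AND NOT A4 = min(a, b) on (0.36, 0.48) = 0.36
  A3 OR (A3 AND NOT A4) = max(a, b) on (0.36, 0.36) = 0.36
  (A2 AND (A4 AND A2)) OR (A3 OR (A3 AND NOT A4)) = max(a, b) on (0.52, 0.36) = 0.52
  → value = 0.5200
|0.3600 − 0.5200| = 0.160

0.160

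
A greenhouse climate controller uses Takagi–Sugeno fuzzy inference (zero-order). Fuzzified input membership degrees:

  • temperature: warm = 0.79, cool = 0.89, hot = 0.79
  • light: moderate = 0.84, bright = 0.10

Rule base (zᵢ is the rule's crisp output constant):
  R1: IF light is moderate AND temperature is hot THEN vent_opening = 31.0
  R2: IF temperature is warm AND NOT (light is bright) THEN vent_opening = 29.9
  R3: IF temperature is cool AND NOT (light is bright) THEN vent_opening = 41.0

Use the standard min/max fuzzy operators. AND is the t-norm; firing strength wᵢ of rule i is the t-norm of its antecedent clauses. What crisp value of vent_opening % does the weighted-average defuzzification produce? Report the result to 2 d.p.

R1 (z=31.0): moderate=0.84, hot=0.79; AND[min(a, b)] → w = 0.79
R2 (z=29.9): warm=0.79, ¬bright=1−0.10=0.90; AND[min(a, b)] → w = 0.79
R3 (z=41.0): cool=0.89, ¬bright=1−0.10=0.90; AND[min(a, b)] → w = 0.89
Weighted average = (0.79·31.0 + 0.79·29.9 + 0.89·41.0) / (0.79 + 0.79 + 0.89)
  = 84.6010 / 2.4700 = 34.25

34.25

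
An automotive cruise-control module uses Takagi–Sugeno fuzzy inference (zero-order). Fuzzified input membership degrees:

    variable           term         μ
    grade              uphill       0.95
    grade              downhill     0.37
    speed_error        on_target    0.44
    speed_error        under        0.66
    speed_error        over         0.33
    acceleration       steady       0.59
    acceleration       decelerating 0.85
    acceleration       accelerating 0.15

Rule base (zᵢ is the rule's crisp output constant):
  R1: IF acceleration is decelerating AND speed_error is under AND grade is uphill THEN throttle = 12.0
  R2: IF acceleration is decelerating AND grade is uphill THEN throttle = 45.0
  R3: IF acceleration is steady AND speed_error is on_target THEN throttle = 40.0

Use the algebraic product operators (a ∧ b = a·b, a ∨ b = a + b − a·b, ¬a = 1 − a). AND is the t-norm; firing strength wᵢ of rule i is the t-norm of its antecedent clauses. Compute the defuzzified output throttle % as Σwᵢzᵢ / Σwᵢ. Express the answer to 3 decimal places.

33.197

R1 (z=12.0): decelerating=0.85, under=0.66, uphill=0.95; AND[a·b] → w = 0.5330
R2 (z=45.0): decelerating=0.85, uphill=0.95; AND[a·b] → w = 0.8075
R3 (z=40.0): steady=0.59, on_target=0.44; AND[a·b] → w = 0.2596
Weighted average = (0.5330·12.0 + 0.8075·45.0 + 0.2596·40.0) / (0.5330 + 0.8075 + 0.2596)
  = 53.1169 / 1.6000 = 33.197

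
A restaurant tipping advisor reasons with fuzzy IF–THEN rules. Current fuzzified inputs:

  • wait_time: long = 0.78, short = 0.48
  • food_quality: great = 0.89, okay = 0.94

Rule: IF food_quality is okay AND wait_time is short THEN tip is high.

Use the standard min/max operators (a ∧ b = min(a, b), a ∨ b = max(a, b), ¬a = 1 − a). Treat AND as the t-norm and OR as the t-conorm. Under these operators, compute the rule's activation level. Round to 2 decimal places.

0.48

firing strength: okay=0.94, short=0.48; AND[min(a, b)] → w = 0.48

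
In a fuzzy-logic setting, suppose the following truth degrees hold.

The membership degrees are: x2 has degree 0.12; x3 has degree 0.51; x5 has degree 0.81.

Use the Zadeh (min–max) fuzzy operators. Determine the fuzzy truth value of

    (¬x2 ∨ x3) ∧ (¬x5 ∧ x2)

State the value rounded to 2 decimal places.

¬x2 = 1 − 0.12 = 0.88
¬x2 ∨ x3 = max(a, b) on (0.88, 0.51) = 0.88
¬x5 = 1 − 0.81 = 0.19
¬x5 ∧ x2 = min(a, b) on (0.19, 0.12) = 0.12
(¬x2 ∨ x3) ∧ (¬x5 ∧ x2) = min(a, b) on (0.88, 0.12) = 0.12

0.12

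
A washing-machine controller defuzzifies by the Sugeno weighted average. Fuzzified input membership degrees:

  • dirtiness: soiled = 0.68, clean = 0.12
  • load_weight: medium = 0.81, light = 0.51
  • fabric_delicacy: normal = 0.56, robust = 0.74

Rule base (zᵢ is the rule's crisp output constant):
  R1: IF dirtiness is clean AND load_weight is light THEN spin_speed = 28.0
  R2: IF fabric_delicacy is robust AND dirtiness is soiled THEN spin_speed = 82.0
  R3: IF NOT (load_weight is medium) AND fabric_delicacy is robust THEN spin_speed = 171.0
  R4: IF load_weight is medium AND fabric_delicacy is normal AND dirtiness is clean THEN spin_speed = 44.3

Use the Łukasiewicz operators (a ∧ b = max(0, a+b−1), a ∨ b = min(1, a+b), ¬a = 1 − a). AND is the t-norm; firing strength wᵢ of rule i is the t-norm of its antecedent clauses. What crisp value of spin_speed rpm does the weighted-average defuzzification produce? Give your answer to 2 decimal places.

82.00

R1 (z=28.0): clean=0.12, light=0.51; AND[max(0, a+b−1)] → w = 0.00
R2 (z=82.0): robust=0.74, soiled=0.68; AND[max(0, a+b−1)] → w = 0.42
R3 (z=171.0): ¬medium=1−0.81=0.19, robust=0.74; AND[max(0, a+b−1)] → w = 0.00
R4 (z=44.3): medium=0.81, normal=0.56, clean=0.12; AND[max(0, a+b−1)] → w = 0.00
Weighted average = (0.00·28.0 + 0.42·82.0 + 0.00·171.0 + 0.00·44.3) / (0.00 + 0.42 + 0.00 + 0.00)
  = 34.4400 / 0.4200 = 82.00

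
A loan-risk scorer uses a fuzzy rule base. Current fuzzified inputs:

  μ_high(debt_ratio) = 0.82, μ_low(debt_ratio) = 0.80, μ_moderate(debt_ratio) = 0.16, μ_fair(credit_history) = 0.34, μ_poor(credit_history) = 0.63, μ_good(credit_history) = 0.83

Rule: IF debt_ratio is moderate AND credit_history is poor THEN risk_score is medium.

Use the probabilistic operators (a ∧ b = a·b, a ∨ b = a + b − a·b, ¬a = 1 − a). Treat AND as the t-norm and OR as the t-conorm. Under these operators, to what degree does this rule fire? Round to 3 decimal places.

0.101

firing strength: moderate=0.16, poor=0.63; AND[a·b] → w = 0.1008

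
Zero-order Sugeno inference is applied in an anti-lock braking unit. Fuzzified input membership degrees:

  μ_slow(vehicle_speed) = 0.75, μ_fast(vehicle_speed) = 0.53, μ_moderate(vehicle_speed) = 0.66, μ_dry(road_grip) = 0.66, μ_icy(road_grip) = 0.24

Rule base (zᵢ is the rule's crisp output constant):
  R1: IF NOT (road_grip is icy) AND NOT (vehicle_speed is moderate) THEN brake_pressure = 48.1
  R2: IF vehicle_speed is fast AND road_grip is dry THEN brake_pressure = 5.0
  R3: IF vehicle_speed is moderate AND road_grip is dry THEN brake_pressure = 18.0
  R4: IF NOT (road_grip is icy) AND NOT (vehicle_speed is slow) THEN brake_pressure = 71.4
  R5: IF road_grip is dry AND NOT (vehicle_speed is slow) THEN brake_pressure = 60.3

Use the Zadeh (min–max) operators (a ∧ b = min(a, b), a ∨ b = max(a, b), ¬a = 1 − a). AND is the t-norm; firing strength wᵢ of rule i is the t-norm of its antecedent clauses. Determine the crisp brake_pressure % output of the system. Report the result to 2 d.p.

R1 (z=48.1): ¬icy=1−0.24=0.76, ¬moderate=1−0.66=0.34; AND[min(a, b)] → w = 0.34
R2 (z=5.0): fast=0.53, dry=0.66; AND[min(a, b)] → w = 0.53
R3 (z=18.0): moderate=0.66, dry=0.66; AND[min(a, b)] → w = 0.66
R4 (z=71.4): ¬icy=1−0.24=0.76, ¬slow=1−0.75=0.25; AND[min(a, b)] → w = 0.25
R5 (z=60.3): dry=0.66, ¬slow=1−0.75=0.25; AND[min(a, b)] → w = 0.25
Weighted average = (0.34·48.1 + 0.53·5.0 + 0.66·18.0 + 0.25·71.4 + 0.25·60.3) / (0.34 + 0.53 + 0.66 + 0.25 + 0.25)
  = 63.8090 / 2.0300 = 31.43

31.43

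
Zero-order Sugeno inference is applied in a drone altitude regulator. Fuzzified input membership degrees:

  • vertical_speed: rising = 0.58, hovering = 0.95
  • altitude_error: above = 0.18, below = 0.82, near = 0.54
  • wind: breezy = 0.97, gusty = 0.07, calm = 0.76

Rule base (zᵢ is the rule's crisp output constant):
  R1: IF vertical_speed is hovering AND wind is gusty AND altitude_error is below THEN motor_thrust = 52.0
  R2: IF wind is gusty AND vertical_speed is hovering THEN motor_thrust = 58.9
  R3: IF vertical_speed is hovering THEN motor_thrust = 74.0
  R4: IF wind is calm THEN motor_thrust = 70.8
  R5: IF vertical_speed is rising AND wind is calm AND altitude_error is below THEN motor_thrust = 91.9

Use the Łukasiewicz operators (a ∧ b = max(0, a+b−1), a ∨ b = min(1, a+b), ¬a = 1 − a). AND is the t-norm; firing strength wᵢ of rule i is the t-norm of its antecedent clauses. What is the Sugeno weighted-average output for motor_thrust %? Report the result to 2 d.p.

74.07

R1 (z=52.0): hovering=0.95, gusty=0.07, below=0.82; AND[max(0, a+b−1)] → w = 0.00
R2 (z=58.9): gusty=0.07, hovering=0.95; AND[max(0, a+b−1)] → w = 0.02
R3 (z=74.0): hovering=0.95 → w = 0.95
R4 (z=70.8): calm=0.76 → w = 0.76
R5 (z=91.9): rising=0.58, calm=0.76, below=0.82; AND[max(0, a+b−1)] → w = 0.16
Weighted average = (0.00·52.0 + 0.02·58.9 + 0.95·74.0 + 0.76·70.8 + 0.16·91.9) / (0.00 + 0.02 + 0.95 + 0.76 + 0.16)
  = 139.9900 / 1.8900 = 74.07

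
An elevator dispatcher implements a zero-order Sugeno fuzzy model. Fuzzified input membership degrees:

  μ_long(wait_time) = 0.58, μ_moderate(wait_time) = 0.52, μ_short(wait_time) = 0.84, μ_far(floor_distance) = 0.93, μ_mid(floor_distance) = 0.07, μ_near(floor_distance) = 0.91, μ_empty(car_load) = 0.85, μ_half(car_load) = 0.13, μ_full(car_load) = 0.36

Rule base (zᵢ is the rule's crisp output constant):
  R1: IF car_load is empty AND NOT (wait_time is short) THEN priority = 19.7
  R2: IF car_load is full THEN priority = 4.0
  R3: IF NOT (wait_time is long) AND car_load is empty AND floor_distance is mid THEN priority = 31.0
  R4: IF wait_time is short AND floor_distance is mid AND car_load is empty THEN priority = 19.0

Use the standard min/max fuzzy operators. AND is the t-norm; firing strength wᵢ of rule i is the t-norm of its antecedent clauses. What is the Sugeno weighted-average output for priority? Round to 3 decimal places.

12.261

R1 (z=19.7): empty=0.85, ¬short=1−0.84=0.16; AND[min(a, b)] → w = 0.16
R2 (z=4.0): full=0.36 → w = 0.36
R3 (z=31.0): ¬long=1−0.58=0.42, empty=0.85, mid=0.07; AND[min(a, b)] → w = 0.07
R4 (z=19.0): short=0.84, mid=0.07, empty=0.85; AND[min(a, b)] → w = 0.07
Weighted average = (0.16·19.7 + 0.36·4.0 + 0.07·31.0 + 0.07·19.0) / (0.16 + 0.36 + 0.07 + 0.07)
  = 8.0920 / 0.6600 = 12.261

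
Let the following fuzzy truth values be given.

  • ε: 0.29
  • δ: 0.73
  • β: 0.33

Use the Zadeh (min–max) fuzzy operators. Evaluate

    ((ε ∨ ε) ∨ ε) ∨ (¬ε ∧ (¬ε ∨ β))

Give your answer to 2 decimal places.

0.71

ε ∨ ε = max(a, b) on (0.29, 0.29) = 0.29
(ε ∨ ε) ∨ ε = max(a, b) on (0.29, 0.29) = 0.29
¬ε = 1 − 0.29 = 0.71
¬ε = 1 − 0.29 = 0.71
¬ε ∨ β = max(a, b) on (0.71, 0.33) = 0.71
¬ε ∧ (¬ε ∨ β) = min(a, b) on (0.71, 0.71) = 0.71
((ε ∨ ε) ∨ ε) ∨ (¬ε ∧ (¬ε ∨ β)) = max(a, b) on (0.29, 0.71) = 0.71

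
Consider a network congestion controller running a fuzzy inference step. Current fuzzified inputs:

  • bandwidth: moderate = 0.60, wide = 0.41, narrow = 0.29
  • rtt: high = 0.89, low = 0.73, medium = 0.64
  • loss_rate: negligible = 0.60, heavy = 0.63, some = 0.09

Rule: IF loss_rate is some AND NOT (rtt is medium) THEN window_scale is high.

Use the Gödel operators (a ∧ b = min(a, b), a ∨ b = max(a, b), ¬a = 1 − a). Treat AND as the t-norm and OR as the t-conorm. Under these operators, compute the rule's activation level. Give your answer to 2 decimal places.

0.09

firing strength: some=0.09, ¬medium=1−0.64=0.36; AND[min(a, b)] → w = 0.09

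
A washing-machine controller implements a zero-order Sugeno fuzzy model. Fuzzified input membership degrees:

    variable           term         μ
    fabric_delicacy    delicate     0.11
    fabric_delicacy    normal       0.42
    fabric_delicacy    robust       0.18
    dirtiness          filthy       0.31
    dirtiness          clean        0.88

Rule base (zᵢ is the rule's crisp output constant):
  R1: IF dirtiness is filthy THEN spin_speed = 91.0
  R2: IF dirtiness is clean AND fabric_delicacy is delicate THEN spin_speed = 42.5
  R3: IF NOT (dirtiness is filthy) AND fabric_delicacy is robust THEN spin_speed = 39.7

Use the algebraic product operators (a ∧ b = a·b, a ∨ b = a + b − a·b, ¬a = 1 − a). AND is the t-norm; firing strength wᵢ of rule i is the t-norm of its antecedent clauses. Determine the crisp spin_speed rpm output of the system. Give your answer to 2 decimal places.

70.16

R1 (z=91.0): filthy=0.31 → w = 0.3100
R2 (z=42.5): clean=0.88, delicate=0.11; AND[a·b] → w = 0.0968
R3 (z=39.7): ¬filthy=1−0.31=0.69, robust=0.18; AND[a·b] → w = 0.1242
Weighted average = (0.3100·91.0 + 0.0968·42.5 + 0.1242·39.7) / (0.3100 + 0.0968 + 0.1242)
  = 37.2547 / 0.5310 = 70.16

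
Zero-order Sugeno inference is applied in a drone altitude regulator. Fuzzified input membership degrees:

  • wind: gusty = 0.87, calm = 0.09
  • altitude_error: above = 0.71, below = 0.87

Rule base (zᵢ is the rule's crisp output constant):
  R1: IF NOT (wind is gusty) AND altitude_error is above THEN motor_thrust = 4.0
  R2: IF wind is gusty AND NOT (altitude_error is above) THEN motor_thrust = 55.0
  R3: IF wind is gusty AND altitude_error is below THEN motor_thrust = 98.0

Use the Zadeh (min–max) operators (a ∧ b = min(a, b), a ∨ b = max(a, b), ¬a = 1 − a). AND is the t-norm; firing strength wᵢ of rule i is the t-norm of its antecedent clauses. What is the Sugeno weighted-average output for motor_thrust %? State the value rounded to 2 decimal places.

78.86

R1 (z=4.0): ¬gusty=1−0.87=0.13, above=0.71; AND[min(a, b)] → w = 0.13
R2 (z=55.0): gusty=0.87, ¬above=1−0.71=0.29; AND[min(a, b)] → w = 0.29
R3 (z=98.0): gusty=0.87, below=0.87; AND[min(a, b)] → w = 0.87
Weighted average = (0.13·4.0 + 0.29·55.0 + 0.87·98.0) / (0.13 + 0.29 + 0.87)
  = 101.7300 / 1.2900 = 78.86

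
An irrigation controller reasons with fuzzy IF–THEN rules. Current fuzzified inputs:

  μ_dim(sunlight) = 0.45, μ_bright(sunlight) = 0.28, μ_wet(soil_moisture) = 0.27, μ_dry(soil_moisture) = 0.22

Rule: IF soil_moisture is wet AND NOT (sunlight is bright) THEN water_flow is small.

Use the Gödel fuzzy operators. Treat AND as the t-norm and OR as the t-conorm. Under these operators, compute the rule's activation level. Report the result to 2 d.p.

0.27

firing strength: wet=0.27, ¬bright=1−0.28=0.72; AND[min(a, b)] → w = 0.27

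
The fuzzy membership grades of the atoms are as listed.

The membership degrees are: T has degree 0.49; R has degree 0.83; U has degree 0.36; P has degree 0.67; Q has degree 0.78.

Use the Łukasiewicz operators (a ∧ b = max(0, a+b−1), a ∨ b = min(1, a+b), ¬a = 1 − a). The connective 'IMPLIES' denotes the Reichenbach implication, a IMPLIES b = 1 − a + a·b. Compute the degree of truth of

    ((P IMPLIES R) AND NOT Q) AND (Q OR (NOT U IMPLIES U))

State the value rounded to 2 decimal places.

0.11

P IMPLIES R  [Reichenbach: 1 − a + a·b] with a=0.67, b=0.83 → 0.89
NOT Q = 1 − 0.78 = 0.22
(P IMPLIES R) AND NOT Q = max(0, a+b−1) on (0.89, 0.22) = 0.11
NOT U = 1 − 0.36 = 0.64
NOT U IMPLIES U  [Reichenbach: 1 − a + a·b] with a=0.64, b=0.36 → 0.59
Q OR (NOT U IMPLIES U) = min(1, a+b) on (0.78, 0.59) = 1.00
((P IMPLIES R) AND NOT Q) AND (Q OR (NOT U IMPLIES U)) = max(0, a+b−1) on (0.11, 1.00) = 0.11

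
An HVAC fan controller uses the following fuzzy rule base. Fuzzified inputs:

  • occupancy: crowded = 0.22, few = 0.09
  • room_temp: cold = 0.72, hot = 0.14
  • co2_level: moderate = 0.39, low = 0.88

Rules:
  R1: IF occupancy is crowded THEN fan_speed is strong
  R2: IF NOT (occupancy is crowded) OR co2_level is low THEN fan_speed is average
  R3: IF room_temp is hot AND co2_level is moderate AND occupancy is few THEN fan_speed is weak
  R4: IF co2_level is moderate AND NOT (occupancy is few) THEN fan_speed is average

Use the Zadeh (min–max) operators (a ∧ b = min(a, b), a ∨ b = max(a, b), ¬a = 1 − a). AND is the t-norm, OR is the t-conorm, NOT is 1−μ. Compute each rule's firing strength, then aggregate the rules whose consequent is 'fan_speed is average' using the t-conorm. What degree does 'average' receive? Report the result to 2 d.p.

0.88

R1: crowded=0.22 → w = 0.22
R2: ¬crowded=1−0.22=0.78, low=0.88; OR[max(a, b)] → w = 0.88
R3: hot=0.14, moderate=0.39, few=0.09; AND[min(a, b)] → w = 0.09
R4: moderate=0.39, ¬few=1−0.09=0.91; AND[min(a, b)] → w = 0.39
Rules with consequent 'average': {R2, R4} → strengths 0.88, 0.39
Aggregate via t-conorm [max(a, b)]: 0.88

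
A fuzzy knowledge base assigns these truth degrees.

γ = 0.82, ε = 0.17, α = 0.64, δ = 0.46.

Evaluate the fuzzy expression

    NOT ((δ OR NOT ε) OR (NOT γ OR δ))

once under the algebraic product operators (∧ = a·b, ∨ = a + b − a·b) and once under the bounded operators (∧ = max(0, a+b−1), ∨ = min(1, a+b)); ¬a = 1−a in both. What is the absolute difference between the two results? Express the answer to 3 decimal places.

0.041

Under algebraic product:
  NOT ε = 1 − 0.1700 = 0.8300
  δ OR NOT ε = a + b − a·b on (0.4600, 0.8300) = 0.9082
  NOT γ = 1 − 0.8200 = 0.1800
  NOT γ OR δ = a + b − a·b on (0.1800, 0.4600) = 0.5572
  (δ OR NOT ε) OR (NOT γ OR δ) = a + b − a·b on (0.9082, 0.5572) = 0.9594
  NOT ((δ OR NOT ε) OR (NOT γ OR δ)) = 1 − 0.9594 = 0.0406
  → value = 0.0406
Under bounded:
  NOT ε = 1 − 0.17 = 0.83
  δ OR NOT ε = min(1, a+b) on (0.46, 0.83) = 1.00
  NOT γ = 1 − 0.82 = 0.18
  NOT γ OR δ = min(1, a+b) on (0.18, 0.46) = 0.64
  (δ OR NOT ε) OR (NOT γ OR δ) = min(1, a+b) on (1.00, 0.64) = 1.00
  NOT ((δ OR NOT ε) OR (NOT γ OR δ)) = 1 − 1.00 = 0.00
  → value = 0.0000
|0.0406 − 0.0000| = 0.041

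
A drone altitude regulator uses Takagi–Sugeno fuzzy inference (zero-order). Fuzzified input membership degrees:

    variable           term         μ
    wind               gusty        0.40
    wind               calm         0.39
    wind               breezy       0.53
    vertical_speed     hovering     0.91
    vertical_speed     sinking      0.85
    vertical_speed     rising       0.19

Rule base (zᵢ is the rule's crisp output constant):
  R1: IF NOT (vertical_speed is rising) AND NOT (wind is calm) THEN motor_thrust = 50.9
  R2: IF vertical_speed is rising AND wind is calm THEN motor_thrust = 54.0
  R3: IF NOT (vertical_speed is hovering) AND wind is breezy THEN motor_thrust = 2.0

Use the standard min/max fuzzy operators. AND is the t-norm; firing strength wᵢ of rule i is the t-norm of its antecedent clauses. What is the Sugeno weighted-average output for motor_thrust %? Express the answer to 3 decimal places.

R1 (z=50.9): ¬rising=1−0.19=0.81, ¬calm=1−0.39=0.61; AND[min(a, b)] → w = 0.61
R2 (z=54.0): rising=0.19, calm=0.39; AND[min(a, b)] → w = 0.19
R3 (z=2.0): ¬hovering=1−0.91=0.09, breezy=0.53; AND[min(a, b)] → w = 0.09
Weighted average = (0.61·50.9 + 0.19·54.0 + 0.09·2.0) / (0.61 + 0.19 + 0.09)
  = 41.4890 / 0.8900 = 46.617

46.617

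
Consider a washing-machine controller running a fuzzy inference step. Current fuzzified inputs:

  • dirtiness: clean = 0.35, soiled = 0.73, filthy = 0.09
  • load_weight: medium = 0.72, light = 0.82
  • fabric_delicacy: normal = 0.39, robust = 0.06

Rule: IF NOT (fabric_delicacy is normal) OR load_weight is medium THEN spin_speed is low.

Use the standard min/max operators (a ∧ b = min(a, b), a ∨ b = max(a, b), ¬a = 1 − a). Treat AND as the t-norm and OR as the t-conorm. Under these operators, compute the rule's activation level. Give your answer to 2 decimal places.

firing strength: ¬normal=1−0.39=0.61, medium=0.72; OR[max(a, b)] → w = 0.72

0.72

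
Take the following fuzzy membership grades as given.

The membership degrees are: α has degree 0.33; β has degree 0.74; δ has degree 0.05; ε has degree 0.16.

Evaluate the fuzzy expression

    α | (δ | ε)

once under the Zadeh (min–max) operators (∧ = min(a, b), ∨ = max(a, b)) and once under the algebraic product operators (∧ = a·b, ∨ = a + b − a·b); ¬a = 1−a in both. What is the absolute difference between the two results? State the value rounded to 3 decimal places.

Under Zadeh (min–max):
  δ | ε = max(a, b) on (0.05, 0.16) = 0.16
  α | (δ | ε) = max(a, b) on (0.33, 0.16) = 0.33
  → value = 0.3300
Under algebraic product:
  δ | ε = a + b − a·b on (0.0500, 0.1600) = 0.2020
  α | (δ | ε) = a + b − a·b on (0.3300, 0.2020) = 0.4653
  → value = 0.4653
|0.3300 − 0.4653| = 0.135

0.135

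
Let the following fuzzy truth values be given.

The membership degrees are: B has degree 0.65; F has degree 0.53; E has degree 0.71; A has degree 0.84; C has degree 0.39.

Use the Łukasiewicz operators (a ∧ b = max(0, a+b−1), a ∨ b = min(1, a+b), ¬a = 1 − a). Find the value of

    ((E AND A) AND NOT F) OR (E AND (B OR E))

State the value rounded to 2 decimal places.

E AND A = max(0, a+b−1) on (0.71, 0.84) = 0.55
NOT F = 1 − 0.53 = 0.47
(E AND A) AND NOT F = max(0, a+b−1) on (0.55, 0.47) = 0.02
B OR E = min(1, a+b) on (0.65, 0.71) = 1.00
E AND (B OR E) = max(0, a+b−1) on (0.71, 1.00) = 0.71
((E AND A) AND NOT F) OR (E AND (B OR E)) = min(1, a+b) on (0.02, 0.71) = 0.73

0.73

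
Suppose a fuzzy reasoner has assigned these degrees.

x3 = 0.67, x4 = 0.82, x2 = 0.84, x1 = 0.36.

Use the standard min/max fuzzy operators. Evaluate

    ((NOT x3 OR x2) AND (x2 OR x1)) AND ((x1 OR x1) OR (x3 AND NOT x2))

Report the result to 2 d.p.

NOT x3 = 1 − 0.67 = 0.33
NOT x3 OR x2 = max(a, b) on (0.33, 0.84) = 0.84
x2 OR x1 = max(a, b) on (0.84, 0.36) = 0.84
(NOT x3 OR x2) AND (x2 OR x1) = min(a, b) on (0.84, 0.84) = 0.84
x1 OR x1 = max(a, b) on (0.36, 0.36) = 0.36
NOT x2 = 1 − 0.84 = 0.16
x3 AND NOT x2 = min(a, b) on (0.67, 0.16) = 0.16
(x1 OR x1) OR (x3 AND NOT x2) = max(a, b) on (0.36, 0.16) = 0.36
((NOT x3 OR x2) AND (x2 OR x1)) AND ((x1 OR x1) OR (x3 AND NOT x2)) = min(a, b) on (0.84, 0.36) = 0.36

0.36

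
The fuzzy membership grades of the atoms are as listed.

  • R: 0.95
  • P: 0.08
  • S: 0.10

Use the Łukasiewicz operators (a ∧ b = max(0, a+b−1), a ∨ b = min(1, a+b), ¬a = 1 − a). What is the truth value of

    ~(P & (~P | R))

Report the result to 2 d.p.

~P = 1 − 0.08 = 0.92
~P | R = min(1, a+b) on (0.92, 0.95) = 1.00
P & (~P | R) = max(0, a+b−1) on (0.08, 1.00) = 0.08
~(P & (~P | R)) = 1 − 0.08 = 0.92

0.92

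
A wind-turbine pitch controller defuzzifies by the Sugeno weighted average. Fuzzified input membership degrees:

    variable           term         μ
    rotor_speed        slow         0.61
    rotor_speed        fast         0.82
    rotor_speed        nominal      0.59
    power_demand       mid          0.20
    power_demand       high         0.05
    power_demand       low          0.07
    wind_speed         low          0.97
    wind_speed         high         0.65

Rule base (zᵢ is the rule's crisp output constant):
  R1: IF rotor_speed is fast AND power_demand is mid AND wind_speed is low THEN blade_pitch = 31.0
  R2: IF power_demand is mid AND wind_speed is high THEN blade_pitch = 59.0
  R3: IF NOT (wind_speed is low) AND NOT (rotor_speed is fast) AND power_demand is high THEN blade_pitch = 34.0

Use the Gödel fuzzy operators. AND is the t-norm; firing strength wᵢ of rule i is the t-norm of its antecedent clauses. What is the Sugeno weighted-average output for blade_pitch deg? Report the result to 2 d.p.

R1 (z=31.0): fast=0.82, mid=0.20, low=0.97; AND[min(a, b)] → w = 0.20
R2 (z=59.0): mid=0.20, high=0.65; AND[min(a, b)] → w = 0.20
R3 (z=34.0): ¬low=1−0.97=0.03, ¬fast=1−0.82=0.18, high=0.05; AND[min(a, b)] → w = 0.03
Weighted average = (0.20·31.0 + 0.20·59.0 + 0.03·34.0) / (0.20 + 0.20 + 0.03)
  = 19.0200 / 0.4300 = 44.23

44.23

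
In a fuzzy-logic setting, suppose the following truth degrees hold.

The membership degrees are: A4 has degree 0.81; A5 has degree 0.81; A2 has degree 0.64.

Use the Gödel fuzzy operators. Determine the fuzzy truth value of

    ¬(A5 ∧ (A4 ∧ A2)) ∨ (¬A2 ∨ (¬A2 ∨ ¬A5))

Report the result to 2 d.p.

0.36

A4 ∧ A2 = min(a, b) on (0.81, 0.64) = 0.64
A5 ∧ (A4 ∧ A2) = min(a, b) on (0.81, 0.64) = 0.64
¬(A5 ∧ (A4 ∧ A2)) = 1 − 0.64 = 0.36
¬A2 = 1 − 0.64 = 0.36
¬A2 = 1 − 0.64 = 0.36
¬A5 = 1 − 0.81 = 0.19
¬A2 ∨ ¬A5 = max(a, b) on (0.36, 0.19) = 0.36
¬A2 ∨ (¬A2 ∨ ¬A5) = max(a, b) on (0.36, 0.36) = 0.36
¬(A5 ∧ (A4 ∧ A2)) ∨ (¬A2 ∨ (¬A2 ∨ ¬A5)) = max(a, b) on (0.36, 0.36) = 0.36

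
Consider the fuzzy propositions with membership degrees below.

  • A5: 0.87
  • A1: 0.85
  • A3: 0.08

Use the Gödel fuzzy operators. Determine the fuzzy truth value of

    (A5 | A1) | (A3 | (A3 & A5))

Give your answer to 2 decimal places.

A5 | A1 = max(a, b) on (0.87, 0.85) = 0.87
A3 & A5 = min(a, b) on (0.08, 0.87) = 0.08
A3 | (A3 & A5) = max(a, b) on (0.08, 0.08) = 0.08
(A5 | A1) | (A3 | (A3 & A5)) = max(a, b) on (0.87, 0.08) = 0.87

0.87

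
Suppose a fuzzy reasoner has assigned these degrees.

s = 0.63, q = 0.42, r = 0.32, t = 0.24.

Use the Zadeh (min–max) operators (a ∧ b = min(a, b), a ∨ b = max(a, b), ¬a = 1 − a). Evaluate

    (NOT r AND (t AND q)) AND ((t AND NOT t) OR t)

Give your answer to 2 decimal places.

0.24

NOT r = 1 − 0.32 = 0.68
t AND q = min(a, b) on (0.24, 0.42) = 0.24
NOT r AND (t AND q) = min(a, b) on (0.68, 0.24) = 0.24
NOT t = 1 − 0.24 = 0.76
t AND NOT t = min(a, b) on (0.24, 0.76) = 0.24
(t AND NOT t) OR t = max(a, b) on (0.24, 0.24) = 0.24
(NOT r AND (t AND q)) AND ((t AND NOT t) OR t) = min(a, b) on (0.24, 0.24) = 0.24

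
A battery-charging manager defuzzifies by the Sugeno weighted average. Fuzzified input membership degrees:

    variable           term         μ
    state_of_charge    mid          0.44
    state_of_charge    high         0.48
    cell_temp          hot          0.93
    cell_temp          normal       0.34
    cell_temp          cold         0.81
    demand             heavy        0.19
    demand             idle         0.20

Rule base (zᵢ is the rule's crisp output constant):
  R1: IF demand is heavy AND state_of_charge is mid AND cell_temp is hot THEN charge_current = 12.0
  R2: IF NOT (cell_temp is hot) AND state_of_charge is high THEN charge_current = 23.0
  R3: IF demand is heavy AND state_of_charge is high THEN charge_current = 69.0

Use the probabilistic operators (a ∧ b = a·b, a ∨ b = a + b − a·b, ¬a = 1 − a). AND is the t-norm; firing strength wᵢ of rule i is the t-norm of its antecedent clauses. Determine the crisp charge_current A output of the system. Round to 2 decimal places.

39.49

R1 (z=12.0): heavy=0.19, mid=0.44, hot=0.93; AND[a·b] → w = 0.0777
R2 (z=23.0): ¬hot=1−0.93=0.07, high=0.48; AND[a·b] → w = 0.0336
R3 (z=69.0): heavy=0.19, high=0.48; AND[a·b] → w = 0.0912
Weighted average = (0.0777·12.0 + 0.0336·23.0 + 0.0912·69.0) / (0.0777 + 0.0336 + 0.0912)
  = 7.9986 / 0.2025 = 39.49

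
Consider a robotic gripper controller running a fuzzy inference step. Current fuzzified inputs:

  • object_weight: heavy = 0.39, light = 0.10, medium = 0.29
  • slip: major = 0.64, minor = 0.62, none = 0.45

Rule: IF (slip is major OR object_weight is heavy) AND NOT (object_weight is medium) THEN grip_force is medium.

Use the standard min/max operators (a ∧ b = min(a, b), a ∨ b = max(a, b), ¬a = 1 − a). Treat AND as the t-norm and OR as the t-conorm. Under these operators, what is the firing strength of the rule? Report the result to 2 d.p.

0.64

firing strength: (major=0.64 OR heavy=0.39) = 0.64; AND[min(a, b)] with ¬medium=1−0.29=0.71 → w = 0.64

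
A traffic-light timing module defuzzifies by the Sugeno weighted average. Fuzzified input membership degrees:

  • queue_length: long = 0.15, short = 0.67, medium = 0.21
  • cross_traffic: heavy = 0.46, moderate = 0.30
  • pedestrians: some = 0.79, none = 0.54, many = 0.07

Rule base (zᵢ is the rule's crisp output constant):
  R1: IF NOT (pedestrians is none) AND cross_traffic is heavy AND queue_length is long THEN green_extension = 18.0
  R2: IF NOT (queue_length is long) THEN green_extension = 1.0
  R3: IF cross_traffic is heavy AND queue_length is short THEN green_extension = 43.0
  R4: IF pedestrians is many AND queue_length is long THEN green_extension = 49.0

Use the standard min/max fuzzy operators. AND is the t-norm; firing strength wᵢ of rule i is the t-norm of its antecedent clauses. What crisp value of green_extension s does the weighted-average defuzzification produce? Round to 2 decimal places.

R1 (z=18.0): ¬none=1−0.54=0.46, heavy=0.46, long=0.15; AND[min(a, b)] → w = 0.15
R2 (z=1.0): ¬long=1−0.15=0.85 → w = 0.85
R3 (z=43.0): heavy=0.46, short=0.67; AND[min(a, b)] → w = 0.46
R4 (z=49.0): many=0.07, long=0.15; AND[min(a, b)] → w = 0.07
Weighted average = (0.15·18.0 + 0.85·1.0 + 0.46·43.0 + 0.07·49.0) / (0.15 + 0.85 + 0.46 + 0.07)
  = 26.7600 / 1.5300 = 17.49

17.49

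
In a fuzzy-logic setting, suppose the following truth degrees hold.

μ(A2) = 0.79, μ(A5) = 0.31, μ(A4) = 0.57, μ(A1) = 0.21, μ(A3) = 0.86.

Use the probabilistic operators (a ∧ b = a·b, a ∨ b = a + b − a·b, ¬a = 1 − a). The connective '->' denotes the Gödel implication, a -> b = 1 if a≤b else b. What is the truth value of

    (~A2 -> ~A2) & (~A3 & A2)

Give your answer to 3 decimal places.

0.111

~A2 = 1 − 0.7900 = 0.2100
~A2 = 1 − 0.7900 = 0.2100
~A2 -> ~A2  [Gödel: 1 if a≤b else b] with a=0.2100, b=0.2100 → 1.0000
~A3 = 1 − 0.8600 = 0.1400
~A3 & A2 = a·b on (0.1400, 0.7900) = 0.1106
(~A2 -> ~A2) & (~A3 & A2) = a·b on (1.0000, 0.1106) = 0.1106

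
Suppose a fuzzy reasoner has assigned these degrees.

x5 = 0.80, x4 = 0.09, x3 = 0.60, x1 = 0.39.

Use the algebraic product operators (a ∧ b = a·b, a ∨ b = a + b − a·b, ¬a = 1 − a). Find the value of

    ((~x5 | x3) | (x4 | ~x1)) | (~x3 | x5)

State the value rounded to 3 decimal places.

0.986

~x5 = 1 − 0.8000 = 0.2000
~x5 | x3 = a + b − a·b on (0.2000, 0.6000) = 0.6800
~x1 = 1 − 0.3900 = 0.6100
x4 | ~x1 = a + b − a·b on (0.0900, 0.6100) = 0.6451
(~x5 | x3) | (x4 | ~x1) = a + b − a·b on (0.6800, 0.6451) = 0.8864
~x3 = 1 − 0.6000 = 0.4000
~x3 | x5 = a + b − a·b on (0.4000, 0.8000) = 0.8800
((~x5 | x3) | (x4 | ~x1)) | (~x3 | x5) = a + b − a·b on (0.8864, 0.8800) = 0.9864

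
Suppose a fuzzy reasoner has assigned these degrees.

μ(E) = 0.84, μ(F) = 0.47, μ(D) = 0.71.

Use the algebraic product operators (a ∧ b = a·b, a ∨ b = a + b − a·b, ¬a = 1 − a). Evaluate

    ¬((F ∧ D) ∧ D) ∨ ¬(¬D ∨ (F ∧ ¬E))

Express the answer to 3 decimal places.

F ∧ D = a·b on (0.4700, 0.7100) = 0.3337
(F ∧ D) ∧ D = a·b on (0.3337, 0.7100) = 0.2369
¬((F ∧ D) ∧ D) = 1 − 0.2369 = 0.7631
¬D = 1 − 0.7100 = 0.2900
¬E = 1 − 0.8400 = 0.1600
F ∧ ¬E = a·b on (0.4700, 0.1600) = 0.0752
¬D ∨ (F ∧ ¬E) = a + b − a·b on (0.2900, 0.0752) = 0.3434
¬(¬D ∨ (F ∧ ¬E)) = 1 − 0.3434 = 0.6566
¬((F ∧ D) ∧ D) ∨ ¬(¬D ∨ (F ∧ ¬E)) = a + b − a·b on (0.7631, 0.6566) = 0.9186

0.919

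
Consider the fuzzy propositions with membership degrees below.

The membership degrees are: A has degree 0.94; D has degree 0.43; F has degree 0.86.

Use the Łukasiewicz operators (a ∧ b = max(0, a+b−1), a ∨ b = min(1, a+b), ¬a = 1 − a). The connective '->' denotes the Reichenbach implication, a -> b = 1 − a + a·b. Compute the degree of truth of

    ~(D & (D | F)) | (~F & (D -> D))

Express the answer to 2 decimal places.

D | F = min(1, a+b) on (0.43, 0.86) = 1.00
D & (D | F) = max(0, a+b−1) on (0.43, 1.00) = 0.43
~(D & (D | F)) = 1 − 0.43 = 0.57
~F = 1 − 0.86 = 0.14
D -> D  [Reichenbach: 1 − a + a·b] with a=0.43, b=0.43 → 0.75
~F & (D -> D) = max(0, a+b−1) on (0.14, 0.75) = 0.00
~(D & (D | F)) | (~F & (D -> D)) = min(1, a+b) on (0.57, 0.00) = 0.57

0.57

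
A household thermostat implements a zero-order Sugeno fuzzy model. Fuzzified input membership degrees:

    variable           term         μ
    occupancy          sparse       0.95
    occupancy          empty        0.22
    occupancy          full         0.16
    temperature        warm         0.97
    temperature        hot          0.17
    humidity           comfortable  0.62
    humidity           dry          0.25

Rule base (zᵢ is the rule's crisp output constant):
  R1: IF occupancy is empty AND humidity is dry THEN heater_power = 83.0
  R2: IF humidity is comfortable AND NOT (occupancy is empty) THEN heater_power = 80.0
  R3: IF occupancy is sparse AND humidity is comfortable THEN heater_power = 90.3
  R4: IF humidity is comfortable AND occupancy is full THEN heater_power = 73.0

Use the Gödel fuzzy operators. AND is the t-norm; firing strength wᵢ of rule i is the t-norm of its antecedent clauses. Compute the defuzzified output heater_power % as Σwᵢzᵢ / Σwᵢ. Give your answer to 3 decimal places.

R1 (z=83.0): empty=0.22, dry=0.25; AND[min(a, b)] → w = 0.22
R2 (z=80.0): comfortable=0.62, ¬empty=1−0.22=0.78; AND[min(a, b)] → w = 0.62
R3 (z=90.3): sparse=0.95, comfortable=0.62; AND[min(a, b)] → w = 0.62
R4 (z=73.0): comfortable=0.62, full=0.16; AND[min(a, b)] → w = 0.16
Weighted average = (0.22·83.0 + 0.62·80.0 + 0.62·90.3 + 0.16·73.0) / (0.22 + 0.62 + 0.62 + 0.16)
  = 135.5260 / 1.6200 = 83.658

83.658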